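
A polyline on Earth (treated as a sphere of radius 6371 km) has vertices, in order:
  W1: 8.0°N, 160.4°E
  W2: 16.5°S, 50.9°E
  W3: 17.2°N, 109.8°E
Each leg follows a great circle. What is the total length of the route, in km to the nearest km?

19791 km

Leg W1→W2: central angle 1.9353 rad, distance 12329.7 km.
Leg W2→W3: central angle 1.1711 rad, distance 7461.2 km.
Total: 12329.7 + 7461.2 ≈ 19791 km.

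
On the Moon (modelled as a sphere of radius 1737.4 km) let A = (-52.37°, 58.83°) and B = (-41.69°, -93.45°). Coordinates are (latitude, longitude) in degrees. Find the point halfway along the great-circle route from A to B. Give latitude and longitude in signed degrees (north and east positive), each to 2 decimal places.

-76.46°, -39.44°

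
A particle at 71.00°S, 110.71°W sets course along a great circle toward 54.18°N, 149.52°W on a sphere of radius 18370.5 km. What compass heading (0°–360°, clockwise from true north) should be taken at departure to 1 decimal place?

332.2°

Δλ = -38.810° = -0.6774 rad.
y = sin Δλ · cos φ₂ = (-0.6267)(0.5852) = -0.3668
x = cos φ₁ sin φ₂ − sin φ₁ cos φ₂ cos Δλ = (0.3256)(0.8109) − (-0.9455)(0.5852)(0.7792) = 0.6952
θ = atan2(y, x) = -27.82°; adding 360° gives 332.2°.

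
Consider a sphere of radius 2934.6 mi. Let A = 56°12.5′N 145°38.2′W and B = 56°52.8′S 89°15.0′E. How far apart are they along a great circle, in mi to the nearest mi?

With latitudes φ₁ = 56.208°, φ₂ = -56.880° and longitude difference Δλ = -125.113°:
cos c = sin φ₁ sin φ₂ + cos φ₁ cos φ₂ cos Δλ = (0.8311)(-0.8375) + (0.5562)(0.5464)(-0.5752) = -0.87084,
so c = arccos(-0.87084) = 2.62770 rad.
Distance = R·c = 2934.6 × 2.6277 ≈ 7711 mi.

7711 mi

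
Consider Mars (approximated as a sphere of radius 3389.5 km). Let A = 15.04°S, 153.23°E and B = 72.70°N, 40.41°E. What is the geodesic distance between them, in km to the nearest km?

6569 km

With latitudes φ₁ = -15.040°, φ₂ = 72.700° and longitude difference Δλ = -112.820°:
cos c = sin φ₁ sin φ₂ + cos φ₁ cos φ₂ cos Δλ = (-0.2595)(0.9548) + (0.9657)(0.2974)(-0.3878) = -0.35914,
so c = arccos(-0.35914) = 1.93814 rad.
Distance = R·c = 3389.5 × 1.9381 ≈ 6569 km.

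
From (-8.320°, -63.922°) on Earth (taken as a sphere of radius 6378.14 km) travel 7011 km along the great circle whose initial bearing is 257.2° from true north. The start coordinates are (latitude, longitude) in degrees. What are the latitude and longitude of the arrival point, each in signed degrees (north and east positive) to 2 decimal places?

-15.13°, -128.07°

Angular distance δ = d/R = 7011/6378.14 = 1.09922 rad; initial bearing θ = 4.4890 rad.
sin φ₂ = sin φ₁ cos δ + cos φ₁ sin δ cos θ = (-0.1447)(0.4543) + (0.9895)(0.8909)(-0.2215) = -0.2610, so φ₂ = -15.13°.
Δλ = atan2(sin θ sin δ cos φ₁, cos δ − sin φ₁ sin φ₂) = atan2(-0.8596, 0.4165) = -64.147°.
λ₂ = -63.922° − 64.147° = -128.07°.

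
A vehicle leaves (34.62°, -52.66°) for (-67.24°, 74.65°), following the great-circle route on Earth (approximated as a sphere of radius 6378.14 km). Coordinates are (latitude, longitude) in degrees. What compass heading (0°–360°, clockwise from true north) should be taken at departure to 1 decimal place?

Δλ = 127.310° = 2.2220 rad.
y = sin Δλ · cos φ₂ = (0.7954)(0.3869) = 0.3077
x = cos φ₁ sin φ₂ − sin φ₁ cos φ₂ cos Δλ = (0.8229)(-0.9221) − (0.5681)(0.3869)(-0.6061) = -0.6256
θ = atan2(y, x) = 153.81°, so the bearing is 153.8°.

153.8°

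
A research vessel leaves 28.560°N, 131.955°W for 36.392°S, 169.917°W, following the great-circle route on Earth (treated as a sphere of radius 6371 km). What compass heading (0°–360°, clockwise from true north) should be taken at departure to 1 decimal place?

Δλ = -37.962° = -0.6626 rad.
y = sin Δλ · cos φ₂ = (-0.6151)(0.8050) = -0.4952
x = cos φ₁ sin φ₂ − sin φ₁ cos φ₂ cos Δλ = (0.8783)(-0.5933) − (0.4781)(0.8050)(0.7884) = -0.8245
θ = atan2(y, x) = -149.01°; adding 360° gives 211.0°.

211.0°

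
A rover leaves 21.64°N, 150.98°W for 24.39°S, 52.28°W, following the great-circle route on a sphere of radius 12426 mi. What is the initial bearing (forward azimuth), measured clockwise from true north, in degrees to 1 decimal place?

110.3°

Δλ = 98.700° = 1.7226 rad.
y = sin Δλ · cos φ₂ = (0.9885)(0.9108) = 0.9003
x = cos φ₁ sin φ₂ − sin φ₁ cos φ₂ cos Δλ = (0.9295)(-0.4129) − (0.3688)(0.9108)(-0.1513) = -0.3330
θ = atan2(y, x) = 110.30°, so the bearing is 110.3°.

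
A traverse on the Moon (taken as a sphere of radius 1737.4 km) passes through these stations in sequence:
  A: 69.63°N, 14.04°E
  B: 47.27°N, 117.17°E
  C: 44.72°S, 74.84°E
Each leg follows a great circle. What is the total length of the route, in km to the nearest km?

4543 km

Leg A→B: central angle 0.8828 rad, distance 1533.8 km.
Leg B→C: central angle 1.7319 rad, distance 3009.0 km.
Total: 1533.8 + 3009.0 ≈ 4543 km.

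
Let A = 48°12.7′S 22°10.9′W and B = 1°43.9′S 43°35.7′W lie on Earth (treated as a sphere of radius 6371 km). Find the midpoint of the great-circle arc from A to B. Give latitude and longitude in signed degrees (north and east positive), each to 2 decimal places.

The central angle between A and B is δ = 0.8729 rad.
With f = 0.5, the slerp weights are sin((1−f)δ)/sin δ = 0.5517 and sin(fδ)/sin δ = 0.5517.
Weighted sum of the unit vectors: (0.5517)·(0.6171,-0.2516,-0.7456) + (0.5517)·(0.7239,-0.6892,-0.0302) = (0.7398, -0.5191, -0.4280).
Converting back: φ = atan2(z, √(x²+y²)) = -25.34°, λ = atan2(y, x) = -35.05°.

-25.34°, -35.05°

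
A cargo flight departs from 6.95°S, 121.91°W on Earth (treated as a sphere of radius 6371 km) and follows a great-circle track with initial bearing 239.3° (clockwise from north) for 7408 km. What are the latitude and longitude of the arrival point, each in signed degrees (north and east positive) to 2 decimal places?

Angular distance δ = d/R = 7408/6371 = 1.16277 rad; initial bearing θ = 4.1766 rad.
sin φ₂ = sin φ₁ cos δ + cos φ₁ sin δ cos θ = (-0.1210)(0.3968) + (0.9927)(0.9179)(-0.5105) = -0.5132, so φ₂ = -30.88°.
Δλ = atan2(sin θ sin δ cos φ₁, cos δ − sin φ₁ sin φ₂) = atan2(-0.7835, 0.3347) = -66.868°.
λ₂ = -121.910° − 66.868° = -188.78° → 171.22° after wrapping to (−180°, 180°].

-30.88°, 171.22°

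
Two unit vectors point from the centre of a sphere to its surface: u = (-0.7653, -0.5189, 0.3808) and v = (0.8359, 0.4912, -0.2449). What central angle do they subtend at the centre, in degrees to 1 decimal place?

u·v = -0.9879; |u| = 1.0000, |v| = 1.0000.
cos θ = (u·v)/(|u||v|) = -0.9879, so θ = 171.1°.

171.1°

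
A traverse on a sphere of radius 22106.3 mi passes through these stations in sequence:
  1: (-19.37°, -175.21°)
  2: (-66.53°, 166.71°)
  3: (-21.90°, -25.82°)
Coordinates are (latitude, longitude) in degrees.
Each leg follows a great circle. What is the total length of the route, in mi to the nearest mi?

53884 mi

Leg 1→2: central angle 0.8481 rad, distance 18748.6 mi.
Leg 2→3: central angle 1.5894 rad, distance 35135.6 mi.
Total: 18748.6 + 35135.6 ≈ 53884 mi.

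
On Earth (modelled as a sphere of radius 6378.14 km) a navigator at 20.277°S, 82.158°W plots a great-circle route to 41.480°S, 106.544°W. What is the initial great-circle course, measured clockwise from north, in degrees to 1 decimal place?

With φ₁ = -0.3539, φ₂ = -0.7240, Δλ = -0.4256 rad, the forward-azimuth formula gives
θ = atan2( sin Δλ cos φ₂ , cos φ₁ sin φ₂ − sin φ₁ cos φ₂ cos Δλ ) = atan2(-0.3093, -0.3848) = -141.21°.
Adding 360° brings this into [0°, 360°): 218.8°.

218.8°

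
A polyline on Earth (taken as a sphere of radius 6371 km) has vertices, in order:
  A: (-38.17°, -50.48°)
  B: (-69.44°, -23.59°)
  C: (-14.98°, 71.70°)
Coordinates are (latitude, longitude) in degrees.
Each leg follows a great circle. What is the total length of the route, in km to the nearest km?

Leg A→B: central angle 0.6008 rad, distance 3827.8 km.
Leg B→C: central angle 1.3585 rad, distance 8654.8 km.
Total: 3827.8 + 8654.8 ≈ 12483 km.

12483 km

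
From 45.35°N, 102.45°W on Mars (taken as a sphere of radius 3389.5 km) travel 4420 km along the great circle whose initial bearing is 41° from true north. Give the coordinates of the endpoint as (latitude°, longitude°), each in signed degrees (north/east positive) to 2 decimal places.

Angular distance δ = d/R = 4420/3389.5 = 1.30403 rad; initial bearing θ = 0.7156 rad.
sin φ₂ = sin φ₁ cos δ + cos φ₁ sin δ cos θ = (0.7114)(0.2636) + (0.7028)(0.9646)(0.7547) = 0.6992, so φ₂ = 44.36°.
Δλ = atan2(sin θ sin δ cos φ₁, cos δ − sin φ₁ sin φ₂) = atan2(0.4448, -0.2338) = 117.728°.
λ₂ = -102.450° + 117.728° = 15.28°.

44.36°, 15.28°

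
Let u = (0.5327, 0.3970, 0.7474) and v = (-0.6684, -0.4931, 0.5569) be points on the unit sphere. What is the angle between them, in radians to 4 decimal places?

1.7068 rad

u·v = -0.1356; |u| = 1.0000, |v| = 1.0000.
cos θ = (u·v)/(|u||v|) = -0.1356, so θ = 1.7068 rad.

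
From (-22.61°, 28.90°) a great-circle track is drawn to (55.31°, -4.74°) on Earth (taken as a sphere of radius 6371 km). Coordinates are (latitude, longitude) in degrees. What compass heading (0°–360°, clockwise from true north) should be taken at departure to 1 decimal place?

Δλ = -33.640° = -0.5871 rad.
y = sin Δλ · cos φ₂ = (-0.5540)(0.5691) = -0.3153
x = cos φ₁ sin φ₂ − sin φ₁ cos φ₂ cos Δλ = (0.9231)(0.8222) − (-0.3845)(0.5691)(0.8325) = 0.9412
θ = atan2(y, x) = -18.52°; adding 360° gives 341.5°.

341.5°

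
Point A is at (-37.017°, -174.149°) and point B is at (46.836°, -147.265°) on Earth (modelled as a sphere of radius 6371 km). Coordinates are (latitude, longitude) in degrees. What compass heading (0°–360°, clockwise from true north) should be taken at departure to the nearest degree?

With φ₁ = -0.6461, φ₂ = 0.8174, Δλ = 0.4692 rad, the forward-azimuth formula gives
θ = atan2( sin Δλ cos φ₂ , cos φ₁ sin φ₂ − sin φ₁ cos φ₂ cos Δλ ) = atan2(0.3093, 0.9497) = 18.04°.
So the initial bearing is 18°.

18°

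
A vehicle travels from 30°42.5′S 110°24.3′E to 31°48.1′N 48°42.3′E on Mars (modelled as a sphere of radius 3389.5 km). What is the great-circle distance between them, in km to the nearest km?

5062 km

With latitudes φ₁ = -30.708°, φ₂ = 31.802° and longitude difference Δλ = -61.700°:
cos c = sin φ₁ sin φ₂ + cos φ₁ cos φ₂ cos Δλ = (-0.5107)(0.5270) + (0.8598)(0.8499)(0.4741) = 0.07731,
so c = arccos(0.07731) = 1.49341 rad.
Distance = R·c = 3389.5 × 1.4934 ≈ 5062 km.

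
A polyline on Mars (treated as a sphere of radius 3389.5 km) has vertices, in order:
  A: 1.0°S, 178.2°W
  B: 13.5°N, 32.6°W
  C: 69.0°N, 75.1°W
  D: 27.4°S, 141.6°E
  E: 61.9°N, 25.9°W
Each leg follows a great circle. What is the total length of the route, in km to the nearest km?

Leg A→B: central angle 2.5086 rad, distance 8502.9 km.
Leg B→C: central angle 1.0760 rad, distance 3647.1 km.
Leg C→D: central angle 2.3250 rad, distance 7880.7 km.
Leg D→E: central angle 2.5222 rad, distance 8548.9 km.
Total: 8502.9 + 3647.1 + 7880.7 + 8548.9 ≈ 28580 km.

28580 km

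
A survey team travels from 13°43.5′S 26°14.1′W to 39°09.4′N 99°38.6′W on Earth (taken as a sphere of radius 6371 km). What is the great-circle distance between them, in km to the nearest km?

With latitudes φ₁ = -13.725°, φ₂ = 39.157° and longitude difference Δλ = -73.408°:
cos c = sin φ₁ sin φ₂ + cos φ₁ cos φ₂ cos Δλ = (-0.2373)(0.6314) + (0.9714)(0.7754)(0.2855) = 0.06528,
so c = arccos(0.06528) = 1.50547 rad.
Distance = R·c = 6371 × 1.5055 ≈ 9591 km.

9591 km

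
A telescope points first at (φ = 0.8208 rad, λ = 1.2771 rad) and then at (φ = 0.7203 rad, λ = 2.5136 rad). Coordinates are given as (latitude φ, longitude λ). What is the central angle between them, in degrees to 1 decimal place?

49.4°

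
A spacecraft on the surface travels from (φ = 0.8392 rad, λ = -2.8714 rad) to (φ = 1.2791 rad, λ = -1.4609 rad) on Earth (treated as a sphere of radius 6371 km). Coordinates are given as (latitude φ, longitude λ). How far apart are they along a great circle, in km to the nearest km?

With latitudes φ₁ = 48.083°, φ₂ = 73.287° and longitude difference Δλ = 80.816°:
Haversine: a = sin²(Δφ/2) + cos φ₁ cos φ₂ sin²(Δλ/2) = 0.0476 + (0.6681)(0.2876)(0.4202) = 0.12833.
Central angle c = 2·arcsin(√a) = 0.73275 rad.
Distance = R·c = 6371 × 0.7327 ≈ 4668 km.

4668 km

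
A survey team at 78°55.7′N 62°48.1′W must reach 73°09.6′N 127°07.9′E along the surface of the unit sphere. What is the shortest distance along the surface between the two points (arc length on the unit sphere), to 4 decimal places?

0.4854

Let φ₁ = 1.3776 rad, φ₂ = 1.2769 rad, and Δλ = -2.9682 rad.
Haversine: a = sin²(Δφ/2) + cos φ₁ cos φ₂ sin²(Δλ/2) = 0.0025 + (0.1920)(0.2897)(0.9925) = 0.05775.
Central angle c = 2·arcsin(√a) = 0.48537 rad.
On the unit sphere the arc length equals the central angle: 0.4854.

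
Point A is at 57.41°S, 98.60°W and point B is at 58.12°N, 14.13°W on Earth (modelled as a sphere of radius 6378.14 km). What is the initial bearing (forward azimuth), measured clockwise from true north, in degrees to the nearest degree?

Δλ = 84.470° = 1.4743 rad.
y = sin Δλ · cos φ₂ = (0.9953)(0.5281) = 0.5257
x = cos φ₁ sin φ₂ − sin φ₁ cos φ₂ cos Δλ = (0.5386)(0.8492) − (-0.8425)(0.5281)(0.0964) = 0.5003
θ = atan2(y, x) = 46.42°, so the bearing is 46°.

46°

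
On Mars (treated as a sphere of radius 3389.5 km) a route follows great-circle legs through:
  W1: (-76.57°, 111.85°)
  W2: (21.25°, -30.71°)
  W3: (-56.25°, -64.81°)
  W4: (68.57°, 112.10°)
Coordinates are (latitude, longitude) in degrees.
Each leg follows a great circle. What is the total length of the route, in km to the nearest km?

22001 km

Leg W1→W2: central angle 2.1228 rad, distance 7195.2 km.
Leg W2→W3: central angle 1.4430 rad, distance 4891.2 km.
Leg W3→W4: central angle 2.9252 rad, distance 9914.9 km.
Total: 7195.2 + 4891.2 + 9914.9 ≈ 22001 km.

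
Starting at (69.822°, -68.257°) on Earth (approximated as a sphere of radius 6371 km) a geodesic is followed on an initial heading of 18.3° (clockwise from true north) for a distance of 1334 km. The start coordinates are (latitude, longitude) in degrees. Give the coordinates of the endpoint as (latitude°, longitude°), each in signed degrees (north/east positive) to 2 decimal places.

Angular distance δ = d/R = 1334/6371 = 0.20939 rad; initial bearing θ = 0.3194 rad.
sin φ₂ = sin φ₁ cos δ + cos φ₁ sin δ cos θ = (0.9386)(0.9782) + (0.3449)(0.2079)(0.9494) = 0.9862, so φ₂ = 80.47°.
Δλ = atan2(sin θ sin δ cos φ₁, cos δ − sin φ₁ sin φ₂) = atan2(0.0225, 0.0525) = 23.215°.
λ₂ = -68.257° + 23.215° = -45.04°.

80.47°, -45.04°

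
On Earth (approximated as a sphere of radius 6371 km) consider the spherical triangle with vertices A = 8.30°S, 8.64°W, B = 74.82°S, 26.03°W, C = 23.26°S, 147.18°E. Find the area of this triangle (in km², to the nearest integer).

38288880 km²

Side lengths (central angles): a = 1.4281, b = 2.4533, c = 1.1739 rad; semiperimeter s = 2.5276.
By l'Huilier's theorem, tan(E/4) = √[tan(s/2) tan((s−a)/2) tan((s−b)/2) tan((s−c)/2)], giving spherical excess E = 0.9433 rad.
Area = E·R² = 0.9433 × (6371)² ≈ 38288880 km².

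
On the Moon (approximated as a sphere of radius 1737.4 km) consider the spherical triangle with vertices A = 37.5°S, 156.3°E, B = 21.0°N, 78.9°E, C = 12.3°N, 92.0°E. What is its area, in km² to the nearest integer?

Side lengths (central angles): a = 0.2663, b = 1.3628, c = 1.6274 rad; semiperimeter s = 1.6283.
By l'Huilier's theorem, tan(E/4) = √[tan(s/2) tan((s−a)/2) tan((s−b)/2) tan((s−c)/2)], giving spherical excess E = 0.0279 rad.
Area = E·R² = 0.0279 × (1737.4)² ≈ 84305 km².

84305 km²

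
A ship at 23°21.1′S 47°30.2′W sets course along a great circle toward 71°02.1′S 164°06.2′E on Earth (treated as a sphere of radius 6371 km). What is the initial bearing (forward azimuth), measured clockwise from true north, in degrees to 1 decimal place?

189.9°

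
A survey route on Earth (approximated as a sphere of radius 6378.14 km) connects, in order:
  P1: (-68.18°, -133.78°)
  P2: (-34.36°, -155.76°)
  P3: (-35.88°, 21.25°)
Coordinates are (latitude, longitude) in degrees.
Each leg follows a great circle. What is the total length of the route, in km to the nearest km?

Leg P1→P2: central angle 0.6292 rad, distance 4013.2 km.
Leg P2→P3: central angle 1.9147 rad, distance 12212.3 km.
Total: 4013.2 + 12212.3 ≈ 16226 km.

16226 km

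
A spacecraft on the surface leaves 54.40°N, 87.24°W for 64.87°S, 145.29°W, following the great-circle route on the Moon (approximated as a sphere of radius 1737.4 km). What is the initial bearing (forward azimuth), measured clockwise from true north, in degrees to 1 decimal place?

206.9°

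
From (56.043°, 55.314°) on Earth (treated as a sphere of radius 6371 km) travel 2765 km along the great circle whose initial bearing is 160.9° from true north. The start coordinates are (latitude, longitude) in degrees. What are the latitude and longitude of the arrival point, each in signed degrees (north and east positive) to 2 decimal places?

32.05°, 64.66°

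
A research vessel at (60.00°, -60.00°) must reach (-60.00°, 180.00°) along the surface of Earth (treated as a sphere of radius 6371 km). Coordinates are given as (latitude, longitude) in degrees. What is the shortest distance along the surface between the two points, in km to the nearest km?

16795 km

Let φ₁ = 1.0472 rad, φ₂ = -1.0472 rad, and Δλ = -2.0944 rad.
cos c = sin φ₁ sin φ₂ + cos φ₁ cos φ₂ cos Δλ = (0.8660)(-0.8660) + (0.5000)(0.5000)(-0.5000) = -0.87500,
so c = arccos(-0.87500) = 2.63623 rad.
Distance = R·c = 6371 × 2.6362 ≈ 16795 km.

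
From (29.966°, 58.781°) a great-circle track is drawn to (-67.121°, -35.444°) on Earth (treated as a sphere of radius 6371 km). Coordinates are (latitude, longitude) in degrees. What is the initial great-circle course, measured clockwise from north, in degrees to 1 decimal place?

Δλ = -94.225° = -1.6445 rad.
y = sin Δλ · cos φ₂ = (-0.9973)(0.3888) = -0.3877
x = cos φ₁ sin φ₂ − sin φ₁ cos φ₂ cos Δλ = (0.8663)(-0.9213) − (0.4995)(0.3888)(-0.0737) = -0.7839
θ = atan2(y, x) = -153.68°; adding 360° gives 206.3°.

206.3°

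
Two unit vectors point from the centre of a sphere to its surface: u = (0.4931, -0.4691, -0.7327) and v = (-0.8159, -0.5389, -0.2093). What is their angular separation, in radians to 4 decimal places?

1.5670 rad

u·v = 0.0038; |u| = 1.0000, |v| = 1.0000.
cos θ = (u·v)/(|u||v|) = 0.0038, so θ = 1.5670 rad.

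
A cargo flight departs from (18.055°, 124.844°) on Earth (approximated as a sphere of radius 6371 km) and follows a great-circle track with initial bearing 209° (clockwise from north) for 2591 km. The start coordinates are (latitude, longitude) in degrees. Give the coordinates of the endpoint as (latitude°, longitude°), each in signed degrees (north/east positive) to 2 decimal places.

-2.54°, 113.78°

Angular distance δ = d/R = 2591/6371 = 0.40669 rad; initial bearing θ = 3.6477 rad.
sin φ₂ = sin φ₁ cos δ + cos φ₁ sin δ cos θ = (0.3099)(0.9184) + (0.9508)(0.3956)(-0.8746) = -0.0443, so φ₂ = -2.54°.
Δλ = atan2(sin θ sin δ cos φ₁, cos δ − sin φ₁ sin φ₂) = atan2(-0.1823, 0.9322) = -11.067°.
λ₂ = 124.844° − 11.067° = 113.78°.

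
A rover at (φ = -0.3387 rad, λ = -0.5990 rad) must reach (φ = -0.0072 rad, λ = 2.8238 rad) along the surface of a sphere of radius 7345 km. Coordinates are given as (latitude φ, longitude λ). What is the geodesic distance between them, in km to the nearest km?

19826 km

Let φ₁ = -0.3387 rad, φ₂ = -0.0072 rad, and Δλ = -2.8604 rad.
Haversine: a = sin²(Δφ/2) + cos φ₁ cos φ₂ sin²(Δλ/2) = 0.0272 + (0.9432)(1.0000)(0.9804) = 0.95186.
Central angle c = 2·arcsin(√a) = 2.69919 rad.
Distance = R·c = 7345 × 2.6992 ≈ 19826 km.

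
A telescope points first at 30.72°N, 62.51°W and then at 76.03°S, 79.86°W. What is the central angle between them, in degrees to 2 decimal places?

107.32°

With latitudes φ₁ = 30.720°, φ₂ = -76.030° and longitude difference Δλ = -17.350°:
Haversine: a = sin²(Δφ/2) + cos φ₁ cos φ₂ sin²(Δλ/2) = 0.6441 + (0.8597)(0.2414)(0.0227) = 0.64882.
Central angle c = 2·arcsin(√a) = 1.87301 rad.
So the angular separation is 107.32°.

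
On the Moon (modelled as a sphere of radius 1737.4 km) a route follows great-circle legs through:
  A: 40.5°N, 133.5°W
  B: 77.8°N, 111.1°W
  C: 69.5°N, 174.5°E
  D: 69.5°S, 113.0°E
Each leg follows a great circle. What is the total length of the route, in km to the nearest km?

6189 km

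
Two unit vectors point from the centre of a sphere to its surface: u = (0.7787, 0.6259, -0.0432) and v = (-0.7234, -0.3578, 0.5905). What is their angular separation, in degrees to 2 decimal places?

u·v = -0.8128; |u| = 1.0000, |v| = 1.0000.
cos θ = (u·v)/(|u||v|) = -0.8128, so θ = 144.37°.

144.37°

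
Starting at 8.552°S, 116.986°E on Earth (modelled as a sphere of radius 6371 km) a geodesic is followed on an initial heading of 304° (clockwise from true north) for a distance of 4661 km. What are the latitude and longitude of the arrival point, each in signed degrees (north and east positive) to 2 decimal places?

15.00°, 82.00°

Angular distance δ = d/R = 4661/6371 = 0.73160 rad; initial bearing θ = 5.3058 rad.
sin φ₂ = sin φ₁ cos δ + cos φ₁ sin δ cos θ = (-0.1487)(0.7441) + (0.9889)(0.6681)(0.5592) = 0.2588, so φ₂ = 15.00°.
Δλ = atan2(sin θ sin δ cos φ₁, cos δ − sin φ₁ sin φ₂) = atan2(-0.5477, 0.7826) = -34.986°.
λ₂ = 116.986° − 34.986° = 82.00°.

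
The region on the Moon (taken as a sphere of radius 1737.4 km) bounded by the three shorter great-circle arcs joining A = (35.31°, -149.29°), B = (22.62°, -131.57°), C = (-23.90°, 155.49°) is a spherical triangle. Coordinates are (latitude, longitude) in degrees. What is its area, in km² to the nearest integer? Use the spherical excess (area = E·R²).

Side lengths (central angles): a = 1.4789, b = 1.3782, c = 0.3487 rad; semiperimeter s = 1.6029.
By l'Huilier's theorem, tan(E/4) = √[tan(s/2) tan((s−a)/2) tan((s−b)/2) tan((s−c)/2)], giving spherical excess E = 0.2890 rad.
Area = E·R² = 0.2890 × (1737.4)² ≈ 872491 km².

872491 km²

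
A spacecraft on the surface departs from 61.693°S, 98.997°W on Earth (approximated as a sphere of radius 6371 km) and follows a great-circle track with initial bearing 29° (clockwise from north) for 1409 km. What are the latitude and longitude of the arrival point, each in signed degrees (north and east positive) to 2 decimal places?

-50.17°, -89.44°

Angular distance δ = d/R = 1409/6371 = 0.22116 rad; initial bearing θ = 0.5061 rad.
sin φ₂ = sin φ₁ cos δ + cos φ₁ sin δ cos θ = (-0.8804)(0.9756) + (0.4742)(0.2194)(0.8746) = -0.7680, so φ₂ = -50.17°.
Δλ = atan2(sin θ sin δ cos φ₁, cos δ − sin φ₁ sin φ₂) = atan2(0.0504, 0.2995) = 9.558°.
λ₂ = -98.997° + 9.558° = -89.44°.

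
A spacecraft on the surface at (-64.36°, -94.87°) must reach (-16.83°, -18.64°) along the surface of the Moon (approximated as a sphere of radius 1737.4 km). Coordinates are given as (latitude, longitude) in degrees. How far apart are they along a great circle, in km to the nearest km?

2090 km

With latitudes φ₁ = -64.360°, φ₂ = -16.830° and longitude difference Δλ = 76.230°:
cos c = sin φ₁ sin φ₂ + cos φ₁ cos φ₂ cos Δλ = (-0.9015)(-0.2895) + (0.4327)(0.9572)(0.2380) = 0.35961,
so c = arccos(0.35961) = 1.20295 rad.
Distance = R·c = 1737.4 × 1.2029 ≈ 2090 km.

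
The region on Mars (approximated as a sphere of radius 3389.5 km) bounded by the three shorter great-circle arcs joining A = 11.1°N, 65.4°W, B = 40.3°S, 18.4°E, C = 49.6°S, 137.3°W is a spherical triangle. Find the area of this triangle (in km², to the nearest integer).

17456239 km²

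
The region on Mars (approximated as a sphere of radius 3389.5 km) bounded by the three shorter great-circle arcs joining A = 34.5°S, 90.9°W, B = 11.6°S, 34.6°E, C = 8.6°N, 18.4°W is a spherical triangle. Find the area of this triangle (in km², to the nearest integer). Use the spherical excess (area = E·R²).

10836057 km²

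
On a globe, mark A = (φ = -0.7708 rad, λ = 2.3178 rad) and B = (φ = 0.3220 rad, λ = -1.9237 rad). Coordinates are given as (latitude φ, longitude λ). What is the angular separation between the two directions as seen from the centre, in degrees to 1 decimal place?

122.0°

In radians: φ₁ = -0.7708, φ₂ = 0.3220, Δλ = 116.980° = 2.0417 rad.
Haversine: a = sin²(Δφ/2) + cos φ₁ cos φ₂ sin²(Δλ/2) = 0.2700 + (0.7174)(0.9486)(0.7268) = 0.76460.
Central angle c = 2·arcsin(√a) = 2.12846 rad.
So the angular separation is 122.0°.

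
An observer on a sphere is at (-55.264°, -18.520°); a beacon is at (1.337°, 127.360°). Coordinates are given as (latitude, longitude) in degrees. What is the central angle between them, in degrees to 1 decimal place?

With latitudes φ₁ = -55.264°, φ₂ = 1.337° and longitude difference Δλ = 145.880°:
cos c = sin φ₁ sin φ₂ + cos φ₁ cos φ₂ cos Δλ = (-0.8218)(0.0233) + (0.5698)(0.9997)(-0.8279) = -0.49076,
so c = arccos(-0.49076) = 2.08376 rad.
So the angular separation is 119.4°.

119.4°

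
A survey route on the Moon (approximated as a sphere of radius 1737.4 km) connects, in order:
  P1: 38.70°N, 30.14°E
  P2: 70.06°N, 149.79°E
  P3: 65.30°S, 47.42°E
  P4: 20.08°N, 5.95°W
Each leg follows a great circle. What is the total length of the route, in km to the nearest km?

9386 km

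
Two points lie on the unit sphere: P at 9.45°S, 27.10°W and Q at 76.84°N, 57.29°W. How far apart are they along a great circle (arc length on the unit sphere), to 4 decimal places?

1.5365

In radians: φ₁ = -0.1649, φ₂ = 1.3411, Δλ = -30.190° = -0.5269 rad.
Haversine: a = sin²(Δφ/2) + cos φ₁ cos φ₂ sin²(Δλ/2) = 0.4676 + (0.9864)(0.2277)(0.0678) = 0.48288.
Central angle c = 2·arcsin(√a) = 1.53654 rad.
On the unit sphere the arc length equals the central angle: 1.5365.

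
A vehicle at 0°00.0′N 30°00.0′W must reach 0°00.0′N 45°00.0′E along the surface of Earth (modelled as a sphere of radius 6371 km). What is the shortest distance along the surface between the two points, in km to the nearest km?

8340 km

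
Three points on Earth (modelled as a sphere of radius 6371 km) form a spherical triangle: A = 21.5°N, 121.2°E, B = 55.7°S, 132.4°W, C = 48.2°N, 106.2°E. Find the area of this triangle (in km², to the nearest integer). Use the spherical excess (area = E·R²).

Side lengths (central angles): a = 2.5176, b = 0.5110, c = 2.0385 rad; semiperimeter s = 2.5335.
By l'Huilier's theorem, tan(E/4) = √[tan(s/2) tan((s−a)/2) tan((s−b)/2) tan((s−c)/2)], giving spherical excess E = 0.4039 rad.
Area = E·R² = 0.4039 × (6371)² ≈ 16393233 km².

16393233 km²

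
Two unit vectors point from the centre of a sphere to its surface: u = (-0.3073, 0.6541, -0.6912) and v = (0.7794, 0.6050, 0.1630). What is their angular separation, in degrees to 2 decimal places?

u·v = 0.0436; |u| = 1.0000, |v| = 1.0000.
cos θ = (u·v)/(|u||v|) = 0.0436, so θ = 87.50°.

87.50°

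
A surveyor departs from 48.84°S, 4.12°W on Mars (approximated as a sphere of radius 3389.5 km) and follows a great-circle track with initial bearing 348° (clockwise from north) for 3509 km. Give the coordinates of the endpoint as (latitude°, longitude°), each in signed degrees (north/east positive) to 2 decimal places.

9.76°, -14.57°

Angular distance δ = d/R = 3509/3389.5 = 1.03526 rad; initial bearing θ = 6.0737 rad.
sin φ₂ = sin φ₁ cos δ + cos φ₁ sin δ cos θ = (-0.7529)(0.5103) + (0.6582)(0.8600)(0.9781) = 0.1695, so φ₂ = 9.76°.
Δλ = atan2(sin θ sin δ cos φ₁, cos δ − sin φ₁ sin φ₂) = atan2(-0.1177, 0.6379) = -10.453°.
λ₂ = -4.120° − 10.453° = -14.57°.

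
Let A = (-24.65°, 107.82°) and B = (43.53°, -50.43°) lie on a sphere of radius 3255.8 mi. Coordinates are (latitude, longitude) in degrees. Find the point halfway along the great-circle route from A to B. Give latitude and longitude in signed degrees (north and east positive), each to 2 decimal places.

The central angle between A and B is δ = 2.6889 rad.
With f = 0.5, the slerp weights are sin((1−f)δ)/sin δ = 2.2281 and sin(fδ)/sin δ = 2.2281.
Weighted sum of the unit vectors: (2.2281)·(-0.2781,0.8653,-0.4171) + (2.2281)·(0.4618,-0.5589,0.6887) = (0.4093, 0.6827, 0.6053).
Converting back: φ = atan2(z, √(x²+y²)) = 37.25°, λ = atan2(y, x) = 59.05°.

37.25°, 59.05°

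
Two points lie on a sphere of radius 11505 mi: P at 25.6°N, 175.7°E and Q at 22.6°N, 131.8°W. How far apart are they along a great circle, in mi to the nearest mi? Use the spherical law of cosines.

9580 mi

With latitudes φ₁ = 25.600°, φ₂ = 22.600° and longitude difference Δλ = 52.500°:
cos c = sin φ₁ sin φ₂ + cos φ₁ cos φ₂ cos Δλ = (0.4321)(0.3843) + (0.9018)(0.9232)(0.6088) = 0.67289,
so c = arccos(0.67289) = 0.83269 rad.
Distance = R·c = 11505 × 0.8327 ≈ 9580 mi.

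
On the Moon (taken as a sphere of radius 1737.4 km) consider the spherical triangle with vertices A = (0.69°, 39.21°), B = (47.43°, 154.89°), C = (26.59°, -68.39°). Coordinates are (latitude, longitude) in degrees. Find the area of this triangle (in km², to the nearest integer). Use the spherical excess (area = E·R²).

Side lengths (central angles): a = 1.6818, b = 1.8390, c = 1.8590 rad; semiperimeter s = 2.6899.
By l'Huilier's theorem, tan(E/4) = √[tan(s/2) tan((s−a)/2) tan((s−b)/2) tan((s−c)/2)], giving spherical excess E = 2.4233 rad.
Area = E·R² = 2.4233 × (1737.4)² ≈ 7314746 km².

7314746 km²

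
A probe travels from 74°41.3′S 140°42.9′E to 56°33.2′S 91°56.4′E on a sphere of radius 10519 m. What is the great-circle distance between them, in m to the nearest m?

4727 m

With latitudes φ₁ = -74.688°, φ₂ = -56.553° and longitude difference Δλ = -48.775°:
cos c = sin φ₁ sin φ₂ + cos φ₁ cos φ₂ cos Δλ = (-0.9645)(-0.8344) + (0.2641)(0.5512)(0.6590) = 0.90070,
so c = arccos(0.90070) = 0.44942 rad.
Distance = R·c = 10519 × 0.4494 ≈ 4727 m.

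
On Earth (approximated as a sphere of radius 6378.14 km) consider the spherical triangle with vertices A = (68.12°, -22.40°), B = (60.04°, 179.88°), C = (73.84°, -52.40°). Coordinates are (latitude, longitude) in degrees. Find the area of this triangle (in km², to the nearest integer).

Side lengths (central angles): a = 0.7271, b = 0.1946, c = 0.8870 rad; semiperimeter s = 0.9043.
By l'Huilier's theorem, tan(E/4) = √[tan(s/2) tan((s−a)/2) tan((s−b)/2) tan((s−c)/2)], giving spherical excess E = 0.0471 rad.
Area = E·R² = 0.0471 × (6378.14)² ≈ 1917053 km².

1917053 km²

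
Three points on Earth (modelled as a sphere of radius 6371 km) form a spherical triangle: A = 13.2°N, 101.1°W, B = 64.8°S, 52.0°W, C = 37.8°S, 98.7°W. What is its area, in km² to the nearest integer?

Side lengths (central angles): a = 0.6676, b = 0.8910, c = 1.5060 rad; semiperimeter s = 1.5323.
By l'Huilier's theorem, tan(E/4) = √[tan(s/2) tan((s−a)/2) tan((s−b)/2) tan((s−c)/2)], giving spherical excess E = 0.1761 rad.
Area = E·R² = 0.1761 × (6371)² ≈ 7147246 km².

7147246 km²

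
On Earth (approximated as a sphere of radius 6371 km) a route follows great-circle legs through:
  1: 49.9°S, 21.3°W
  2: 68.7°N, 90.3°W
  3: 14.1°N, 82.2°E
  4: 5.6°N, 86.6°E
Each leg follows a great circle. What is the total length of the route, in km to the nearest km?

26190 km

Leg 1→2: central angle 2.2508 rad, distance 14340.0 km.
Leg 2→3: central angle 1.6934 rad, distance 10788.8 km.
Leg 3→4: central angle 0.1665 rad, distance 1060.8 km.
Total: 14340.0 + 10788.8 + 1060.8 ≈ 26190 km.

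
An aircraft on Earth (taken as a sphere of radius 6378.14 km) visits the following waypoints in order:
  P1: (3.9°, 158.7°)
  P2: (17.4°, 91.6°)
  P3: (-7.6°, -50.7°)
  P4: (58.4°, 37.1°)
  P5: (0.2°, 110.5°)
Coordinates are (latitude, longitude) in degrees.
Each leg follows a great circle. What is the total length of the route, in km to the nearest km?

42917 km

Leg P1→P2: central angle 1.1693 rad, distance 7458.0 km.
Leg P2→P3: central angle 2.4782 rad, distance 15806.6 km.
Leg P3→P4: central angle 1.6636 rad, distance 10610.9 km.
Leg P4→P5: central angle 1.4175 rad, distance 9041.2 km.
Total: 7458.0 + 15806.6 + 10610.9 + 9041.2 ≈ 42917 km.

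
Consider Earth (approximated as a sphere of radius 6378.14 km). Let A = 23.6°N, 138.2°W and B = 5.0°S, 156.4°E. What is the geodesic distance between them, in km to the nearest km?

Let φ₁ = 0.4119 rad, φ₂ = -0.0873 rad, and Δλ = -1.1414 rad.
cos c = sin φ₁ sin φ₂ + cos φ₁ cos φ₂ cos Δλ = (0.4003)(-0.0872) + (0.9164)(0.9962)(0.4163) = 0.34512,
so c = arccos(0.34512) = 1.21843 rad.
Distance = R·c = 6378.14 × 1.2184 ≈ 7771 km.

7771 km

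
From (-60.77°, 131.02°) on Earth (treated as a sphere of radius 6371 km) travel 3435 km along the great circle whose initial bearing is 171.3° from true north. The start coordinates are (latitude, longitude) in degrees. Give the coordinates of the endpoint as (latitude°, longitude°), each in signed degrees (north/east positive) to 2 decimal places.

-85.34°, -121.91°

Angular distance δ = d/R = 3435/6371 = 0.53916 rad; initial bearing θ = 2.9897 rad.
sin φ₂ = sin φ₁ cos δ + cos φ₁ sin δ cos θ = (-0.8727)(0.8581) + (0.4883)(0.5134)(-0.9885) = -0.9967, so φ₂ = -85.34°.
Δλ = atan2(sin θ sin δ cos φ₁, cos δ − sin φ₁ sin φ₂) = atan2(0.0379, -0.0116) = 107.067°.
λ₂ = 131.020° + 107.067° = 238.09° → -121.91° after wrapping to (−180°, 180°].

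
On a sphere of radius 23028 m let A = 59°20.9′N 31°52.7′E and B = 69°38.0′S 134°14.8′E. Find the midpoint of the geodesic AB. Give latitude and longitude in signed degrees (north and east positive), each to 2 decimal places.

-7.96°, 69.87°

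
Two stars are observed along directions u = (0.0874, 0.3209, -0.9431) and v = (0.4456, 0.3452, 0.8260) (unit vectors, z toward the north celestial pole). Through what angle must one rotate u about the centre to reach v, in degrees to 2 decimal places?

u·v = -0.6293; |u| = 1.0000, |v| = 1.0000.
cos θ = (u·v)/(|u||v|) = -0.6293, so θ = 129.00°.

129.00°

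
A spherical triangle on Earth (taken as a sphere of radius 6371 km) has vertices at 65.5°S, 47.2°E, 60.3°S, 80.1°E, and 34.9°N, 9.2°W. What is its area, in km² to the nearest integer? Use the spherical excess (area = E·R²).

13251796 km²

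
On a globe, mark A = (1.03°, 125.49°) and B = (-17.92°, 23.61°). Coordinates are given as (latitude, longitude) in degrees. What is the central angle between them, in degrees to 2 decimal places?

101.62°

With latitudes φ₁ = 1.030°, φ₂ = -17.920° and longitude difference Δλ = -101.880°:
cos c = sin φ₁ sin φ₂ + cos φ₁ cos φ₂ cos Δλ = (0.0180)(-0.3077) + (0.9998)(0.9515)(-0.2059) = -0.20137,
so c = arccos(-0.20137) = 1.77356 rad.
So the angular separation is 101.62°.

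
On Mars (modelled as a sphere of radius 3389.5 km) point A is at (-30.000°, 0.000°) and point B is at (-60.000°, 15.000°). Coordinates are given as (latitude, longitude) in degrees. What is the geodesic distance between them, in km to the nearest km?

With latitudes φ₁ = -30.000°, φ₂ = -60.000° and longitude difference Δλ = 15.000°:
cos c = sin φ₁ sin φ₂ + cos φ₁ cos φ₂ cos Δλ = (-0.5000)(-0.8660) + (0.8660)(0.5000)(0.9659) = 0.85127,
so c = arccos(0.85127) = 0.55239 rad.
Distance = R·c = 3389.5 × 0.5524 ≈ 1872 km.

1872 km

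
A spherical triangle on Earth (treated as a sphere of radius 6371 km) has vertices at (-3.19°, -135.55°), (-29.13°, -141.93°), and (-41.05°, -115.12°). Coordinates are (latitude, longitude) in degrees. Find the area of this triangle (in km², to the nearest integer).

Side lengths (central angles): a = 0.4332, b = 0.7345, c = 0.4649 rad; semiperimeter s = 0.8163.
By l'Huilier's theorem, tan(E/4) = √[tan(s/2) tan((s−a)/2) tan((s−b)/2) tan((s−c)/2)], giving spherical excess E = 0.0987 rad.
Area = E·R² = 0.0987 × (6371)² ≈ 4007070 km².

4007070 km²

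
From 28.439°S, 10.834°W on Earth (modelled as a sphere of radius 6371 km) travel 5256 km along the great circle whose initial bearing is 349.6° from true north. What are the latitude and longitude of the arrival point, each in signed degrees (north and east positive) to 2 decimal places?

Angular distance δ = d/R = 5256/6371 = 0.82499 rad; initial bearing θ = 6.1017 rad.
sin φ₂ = sin φ₁ cos δ + cos φ₁ sin δ cos θ = (-0.4762)(0.6786) + (0.8793)(0.7345)(0.9836) = 0.3121, so φ₂ = 18.19°.
Δλ = atan2(sin θ sin δ cos φ₁, cos δ − sin φ₁ sin φ₂) = atan2(-0.1166, 0.8272) = -8.023°.
λ₂ = -10.834° − 8.023° = -18.86°.

18.19°, -18.86°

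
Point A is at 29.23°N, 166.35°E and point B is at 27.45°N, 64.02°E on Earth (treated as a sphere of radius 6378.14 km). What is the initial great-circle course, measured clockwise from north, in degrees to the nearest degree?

300°

With φ₁ = 0.5102, φ₂ = 0.4791, Δλ = -1.7860 rad, the forward-azimuth formula gives
θ = atan2( sin Δλ cos φ₂ , cos φ₁ sin φ₂ − sin φ₁ cos φ₂ cos Δλ ) = atan2(-0.8669, 0.4948) = -60.28°.
Adding 360° brings this into [0°, 360°): 300°.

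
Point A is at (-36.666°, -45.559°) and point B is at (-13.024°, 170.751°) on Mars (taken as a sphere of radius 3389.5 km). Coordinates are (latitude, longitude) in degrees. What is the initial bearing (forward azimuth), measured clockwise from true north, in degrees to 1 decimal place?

221.6°

With φ₁ = -0.6399, φ₂ = -0.2273, Δλ = -2.5079 rad, the forward-azimuth formula gives
θ = atan2( sin Δλ cos φ₂ , cos φ₁ sin φ₂ − sin φ₁ cos φ₂ cos Δλ ) = atan2(-0.5769, -0.6496) = -138.39°.
Adding 360° brings this into [0°, 360°): 221.6°.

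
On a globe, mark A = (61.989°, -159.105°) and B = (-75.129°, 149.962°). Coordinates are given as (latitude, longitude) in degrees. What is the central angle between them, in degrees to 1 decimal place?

With latitudes φ₁ = 61.989°, φ₂ = -75.129° and longitude difference Δλ = -50.933°:
Haversine: a = sin²(Δφ/2) + cos φ₁ cos φ₂ sin²(Δλ/2) = 0.8664 + (0.4696)(0.2566)(0.1849) = 0.88866.
Central angle c = 2·arcsin(√a) = 2.46120 rad.
So the angular separation is 141.0°.

141.0°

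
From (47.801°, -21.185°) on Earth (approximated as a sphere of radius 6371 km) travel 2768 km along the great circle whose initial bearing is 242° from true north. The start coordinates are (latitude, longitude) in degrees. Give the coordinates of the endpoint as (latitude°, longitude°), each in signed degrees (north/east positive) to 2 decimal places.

32.63°, -47.37°

Angular distance δ = d/R = 2768/6371 = 0.43447 rad; initial bearing θ = 4.2237 rad.
sin φ₂ = sin φ₁ cos δ + cos φ₁ sin δ cos θ = (0.7408)(0.9071) + (0.6717)(0.4209)(-0.4695) = 0.5393, so φ₂ = 32.63°.
Δλ = atan2(sin θ sin δ cos φ₁, cos δ − sin φ₁ sin φ₂) = atan2(-0.2496, 0.5076) = -26.188°.
λ₂ = -21.185° − 26.188° = -47.37°.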